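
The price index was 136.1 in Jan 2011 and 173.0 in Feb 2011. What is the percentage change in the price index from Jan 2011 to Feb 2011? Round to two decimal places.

27.11%

Change = (173.0 − 136.1) / 136.1 × 100
       = 36.9 / 136.1 × 100 = 27.1124%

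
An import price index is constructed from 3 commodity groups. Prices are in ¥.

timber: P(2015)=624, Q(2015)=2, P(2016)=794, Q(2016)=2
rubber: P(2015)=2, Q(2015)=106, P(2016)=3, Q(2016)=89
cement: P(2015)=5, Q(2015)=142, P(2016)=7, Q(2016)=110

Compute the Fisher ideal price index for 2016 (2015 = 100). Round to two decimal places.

133.24

Laspeyres component (base-period weights):
ΣP(2016)Q(2015) = 794×2 + 3×106 + 7×142 = 1588 + 318 + 994 = 2900
ΣP(2015)Q(2015) = 624×2 + 2×106 + 5×142 = 1248 + 212 + 710 = 2170
L = 2900 / 2170 × 100 = 133.6406
Paasche component (current-period weights):
ΣP(2016)Q(2016) = 794×2 + 3×89 + 7×110 = 1588 + 267 + 770 = 2625
ΣP(2015)Q(2016) = 624×2 + 2×89 + 5×110 = 1248 + 178 + 550 = 1976
P = 2625 / 1976 × 100 = 132.8441
Fisher = √(L × P) = √(133.6406 × 132.8441) = 133.2417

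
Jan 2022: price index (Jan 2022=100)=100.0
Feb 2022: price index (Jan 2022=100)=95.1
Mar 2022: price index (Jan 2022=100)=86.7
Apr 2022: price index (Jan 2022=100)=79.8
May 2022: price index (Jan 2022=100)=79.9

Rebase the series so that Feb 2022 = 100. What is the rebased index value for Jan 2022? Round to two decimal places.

105.15

Rebased(Jan 2022) = 100.0 / 95.1 × 100 = 105.1525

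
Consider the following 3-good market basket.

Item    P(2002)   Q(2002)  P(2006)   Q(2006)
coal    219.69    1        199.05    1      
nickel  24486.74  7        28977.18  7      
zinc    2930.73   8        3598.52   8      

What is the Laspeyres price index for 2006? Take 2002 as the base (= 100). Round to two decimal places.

Laspeyres price index uses base-period quantities as weights.
ΣP(2006)·Q(2002) = 199.05×1 + 28977.18×7 + 3598.52×8 = 199.05 + 202840.26 + 28788.16 = 231827.47
ΣP(2002)·Q(2002) = 219.69×1 + 24486.74×7 + 2930.73×8 = 219.69 + 171407.18 + 23445.84 = 195072.71
Index = 231827.47 / 195072.71 × 100 = 118.8416

118.84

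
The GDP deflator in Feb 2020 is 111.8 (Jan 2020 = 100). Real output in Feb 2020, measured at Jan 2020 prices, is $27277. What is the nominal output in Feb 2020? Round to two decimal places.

Nominal = Real × (Index/100) = 27277 × (111.8/100)
        = 27277 × 1.118 = 30495.6860

30495.69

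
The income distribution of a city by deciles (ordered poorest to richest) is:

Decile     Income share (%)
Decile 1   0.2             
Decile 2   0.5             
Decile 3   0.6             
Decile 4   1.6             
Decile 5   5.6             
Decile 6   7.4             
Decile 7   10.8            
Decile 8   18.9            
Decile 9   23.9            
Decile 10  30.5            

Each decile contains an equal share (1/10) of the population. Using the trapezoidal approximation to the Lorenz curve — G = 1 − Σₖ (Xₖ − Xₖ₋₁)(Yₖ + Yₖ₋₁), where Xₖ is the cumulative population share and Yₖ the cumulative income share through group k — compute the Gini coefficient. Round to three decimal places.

0.557

Cumulative income shares Yₖ: 0.0020, 0.0070, 0.0130, 0.0290, 0.0850, 0.1590, 0.2670, 0.4560, 0.6950, 1.0000
Σ (Xₖ−Xₖ₋₁)(Yₖ+Yₖ₋₁) = (1/10)(0.0020+0.0000) + (1/10)(0.0070+0.0020) + (1/10)(0.0130+0.0070) + (1/10)(0.0290+0.0130) + (1/10)(0.0850+0.0290) + (1/10)(0.1590+0.0850) + (1/10)(0.2670+0.1590) + (1/10)(0.4560+0.2670) + (1/10)(0.6950+0.4560) + (1/10)(1.0000+0.6950)
  = 0.0002 + 0.0009 + 0.0020 + 0.0042 + 0.0114 + 0.0244 + 0.0426 + 0.0723 + 0.1151 + 0.1695 = 0.4426
G = 1 − 0.4426 = 0.5574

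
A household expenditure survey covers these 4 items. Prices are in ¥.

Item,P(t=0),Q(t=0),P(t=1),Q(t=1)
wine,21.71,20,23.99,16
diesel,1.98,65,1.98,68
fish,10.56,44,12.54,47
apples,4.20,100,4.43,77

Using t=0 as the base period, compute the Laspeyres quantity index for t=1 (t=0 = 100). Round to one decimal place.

89.9

Laspeyres quantity index uses base-period prices as weights.
ΣP(t=0)·Q(t=1) = 21.71×16 + 1.98×68 + 10.56×47 + 4.20×77 = 347.36 + 134.64 + 496.32 + 323.4 = 1301.72
ΣP(t=0)·Q(t=0) = 21.71×20 + 1.98×65 + 10.56×44 + 4.20×100 = 434.2 + 128.7 + 464.64 + 420 = 1447.54
Index = 1301.72 / 1447.54 × 100 = 89.9264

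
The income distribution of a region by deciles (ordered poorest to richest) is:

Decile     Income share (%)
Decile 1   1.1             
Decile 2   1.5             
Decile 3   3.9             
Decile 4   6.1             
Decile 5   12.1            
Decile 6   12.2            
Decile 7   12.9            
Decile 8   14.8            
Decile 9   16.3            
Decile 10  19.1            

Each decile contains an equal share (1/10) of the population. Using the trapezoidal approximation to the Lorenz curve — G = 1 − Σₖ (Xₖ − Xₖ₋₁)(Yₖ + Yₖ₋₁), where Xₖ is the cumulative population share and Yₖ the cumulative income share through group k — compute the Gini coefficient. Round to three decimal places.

0.341

Cumulative income shares Yₖ: 0.0110, 0.0260, 0.0650, 0.1260, 0.2470, 0.3690, 0.4980, 0.6460, 0.8090, 1.0000
Σ (Xₖ−Xₖ₋₁)(Yₖ+Yₖ₋₁) = (1/10)(0.0110+0.0000) + (1/10)(0.0260+0.0110) + (1/10)(0.0650+0.0260) + (1/10)(0.1260+0.0650) + (1/10)(0.2470+0.1260) + (1/10)(0.3690+0.2470) + (1/10)(0.4980+0.3690) + (1/10)(0.6460+0.4980) + (1/10)(0.8090+0.6460) + (1/10)(1.0000+0.8090)
  = 0.0011 + 0.0037 + 0.0091 + 0.0191 + 0.0373 + 0.0616 + 0.0867 + 0.1144 + 0.1455 + 0.1809 = 0.6594
G = 1 − 0.6594 = 0.3406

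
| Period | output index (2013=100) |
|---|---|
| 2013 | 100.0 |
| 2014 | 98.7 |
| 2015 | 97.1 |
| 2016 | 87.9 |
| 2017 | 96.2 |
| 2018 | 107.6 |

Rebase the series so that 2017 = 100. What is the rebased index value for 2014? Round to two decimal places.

102.60

Rebased(2014) = 98.7 / 96.2 × 100 = 102.5988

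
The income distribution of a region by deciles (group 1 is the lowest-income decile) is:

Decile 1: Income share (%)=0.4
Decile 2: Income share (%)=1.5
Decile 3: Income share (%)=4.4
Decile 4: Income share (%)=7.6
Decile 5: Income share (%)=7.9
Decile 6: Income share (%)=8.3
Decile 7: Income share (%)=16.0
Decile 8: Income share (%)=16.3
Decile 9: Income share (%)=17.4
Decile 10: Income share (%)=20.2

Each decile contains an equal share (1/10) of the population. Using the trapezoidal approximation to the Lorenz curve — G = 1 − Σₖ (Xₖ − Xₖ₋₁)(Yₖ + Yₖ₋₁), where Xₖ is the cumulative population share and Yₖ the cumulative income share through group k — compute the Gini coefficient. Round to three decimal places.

Cumulative income shares Yₖ: 0.0040, 0.0190, 0.0630, 0.1390, 0.2180, 0.3010, 0.4610, 0.6240, 0.7980, 1.0000
Σ (Xₖ−Xₖ₋₁)(Yₖ+Yₖ₋₁) = (1/10)(0.0040+0.0000) + (1/10)(0.0190+0.0040) + (1/10)(0.0630+0.0190) + (1/10)(0.1390+0.0630) + (1/10)(0.2180+0.1390) + (1/10)(0.3010+0.2180) + (1/10)(0.4610+0.3010) + (1/10)(0.6240+0.4610) + (1/10)(0.7980+0.6240) + (1/10)(1.0000+0.7980)
  = 0.0004 + 0.0023 + 0.0082 + 0.0202 + 0.0357 + 0.0519 + 0.0762 + 0.1085 + 0.1422 + 0.1798 = 0.6254
G = 1 − 0.6254 = 0.3746

0.375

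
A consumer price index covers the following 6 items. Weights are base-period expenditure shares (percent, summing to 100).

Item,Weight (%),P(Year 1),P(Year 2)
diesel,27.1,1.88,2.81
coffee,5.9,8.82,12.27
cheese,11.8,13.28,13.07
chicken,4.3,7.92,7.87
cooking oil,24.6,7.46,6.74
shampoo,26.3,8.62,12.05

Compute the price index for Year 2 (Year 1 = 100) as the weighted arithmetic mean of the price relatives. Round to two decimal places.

diesel: 27.1 × (2.81/1.88) = 27.1 × 1.494681 = 40.5059
coffee: 5.9 × (12.27/8.82) = 5.9 × 1.391156 = 8.2078
cheese: 11.8 × (13.07/13.28) = 11.8 × 0.984187 = 11.6134
chicken: 4.3 × (7.87/7.92) = 4.3 × 0.993687 = 4.2729
cooking oil: 24.6 × (6.74/7.46) = 24.6 × 0.903485 = 22.2257
shampoo: 26.3 × (12.05/8.62) = 26.3 × 1.397912 = 36.7651
Index = Σ wᵢ·(p₁ᵢ/p₀ᵢ) = 40.5059 + 8.2078 + 11.6134 + 4.2729 + 22.2257 + 36.7651 = 123.5907

123.59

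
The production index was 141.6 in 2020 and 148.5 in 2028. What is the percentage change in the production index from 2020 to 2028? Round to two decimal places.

Change = (148.5 − 141.6) / 141.6 × 100
       = 6.9 / 141.6 × 100 = 4.8729%

4.87%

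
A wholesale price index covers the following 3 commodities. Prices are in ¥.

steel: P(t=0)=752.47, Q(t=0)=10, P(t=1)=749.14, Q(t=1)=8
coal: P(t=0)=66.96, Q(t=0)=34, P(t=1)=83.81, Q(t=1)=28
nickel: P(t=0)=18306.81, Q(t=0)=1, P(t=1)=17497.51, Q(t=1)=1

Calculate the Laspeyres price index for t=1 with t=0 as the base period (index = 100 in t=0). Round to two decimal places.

99.04

Laspeyres price index uses base-period quantities as weights.
ΣP(t=1)·Q(t=0) = 749.14×10 + 83.81×34 + 17497.51×1 = 7491.4 + 2849.54 + 17497.51 = 27838.45
ΣP(t=0)·Q(t=0) = 752.47×10 + 66.96×34 + 18306.81×1 = 7524.7 + 2276.64 + 18306.81 = 28108.15
Index = 27838.45 / 28108.15 × 100 = 99.0405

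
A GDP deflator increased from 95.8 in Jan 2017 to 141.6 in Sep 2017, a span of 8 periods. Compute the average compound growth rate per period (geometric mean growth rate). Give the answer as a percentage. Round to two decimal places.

5.01%

Growth factor = (141.6/95.8)^(1/8) = (1.478079)^(1/8) = 1.050055
Growth rate = 1.050055 − 1 = 0.050055 = 5.0055%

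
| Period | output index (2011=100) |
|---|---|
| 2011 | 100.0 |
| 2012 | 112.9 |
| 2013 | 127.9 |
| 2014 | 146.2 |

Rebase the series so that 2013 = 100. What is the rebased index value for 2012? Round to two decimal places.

Rebased(2012) = 112.9 / 127.9 × 100 = 88.2721

88.27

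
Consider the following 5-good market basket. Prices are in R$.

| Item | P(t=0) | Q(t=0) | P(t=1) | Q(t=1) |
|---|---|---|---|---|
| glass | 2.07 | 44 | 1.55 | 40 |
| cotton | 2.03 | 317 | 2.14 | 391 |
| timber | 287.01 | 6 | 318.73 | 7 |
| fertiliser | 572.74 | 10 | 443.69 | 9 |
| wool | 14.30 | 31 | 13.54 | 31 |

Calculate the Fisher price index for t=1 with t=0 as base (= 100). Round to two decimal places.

Laspeyres component (base-period weights):
ΣP(t=1)Q(t=0) = 1.55×44 + 2.14×317 + 318.73×6 + 443.69×10 + 13.54×31 = 68.2 + 678.38 + 1912.38 + 4436.9 + 419.74 = 7515.6
ΣP(t=0)Q(t=0) = 2.07×44 + 2.03×317 + 287.01×6 + 572.74×10 + 14.30×31 = 91.08 + 643.51 + 1722.06 + 5727.4 + 443.3 = 8627.35
L = 7515.6 / 8627.35 × 100 = 87.1137
Paasche component (current-period weights):
ΣP(t=1)Q(t=1) = 1.55×40 + 2.14×391 + 318.73×7 + 443.69×9 + 13.54×31 = 62 + 836.74 + 2231.11 + 3993.21 + 419.74 = 7542.8
ΣP(t=0)Q(t=1) = 2.07×40 + 2.03×391 + 287.01×7 + 572.74×9 + 14.30×31 = 82.8 + 793.73 + 2009.07 + 5154.66 + 443.3 = 8483.56
P = 7542.8 / 8483.56 × 100 = 88.9108
Fisher = √(L × P) = √(87.1137 × 88.9108) = 88.0076

88.01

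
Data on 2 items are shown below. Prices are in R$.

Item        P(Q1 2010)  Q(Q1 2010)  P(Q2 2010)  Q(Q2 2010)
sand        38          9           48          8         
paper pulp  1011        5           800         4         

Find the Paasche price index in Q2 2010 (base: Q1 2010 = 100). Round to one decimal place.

Paasche price index uses current-period quantities as weights.
ΣP(Q2 2010)·Q(Q2 2010) = 48×8 + 800×4 = 384 + 3200 = 3584
ΣP(Q1 2010)·Q(Q2 2010) = 38×8 + 1011×4 = 304 + 4044 = 4348
Index = 3584 / 4348 × 100 = 82.4287

82.4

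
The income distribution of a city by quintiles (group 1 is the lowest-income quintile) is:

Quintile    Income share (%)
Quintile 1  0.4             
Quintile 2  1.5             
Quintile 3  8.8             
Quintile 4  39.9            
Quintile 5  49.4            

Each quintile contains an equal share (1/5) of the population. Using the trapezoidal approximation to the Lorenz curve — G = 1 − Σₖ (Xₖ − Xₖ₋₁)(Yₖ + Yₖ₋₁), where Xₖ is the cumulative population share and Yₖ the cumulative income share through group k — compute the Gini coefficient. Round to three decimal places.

0.546

Cumulative income shares Yₖ: 0.0040, 0.0190, 0.1070, 0.5060, 1.0000
Σ (Xₖ−Xₖ₋₁)(Yₖ+Yₖ₋₁) = (1/5)(0.0040+0.0000) + (1/5)(0.0190+0.0040) + (1/5)(0.1070+0.0190) + (1/5)(0.5060+0.1070) + (1/5)(1.0000+0.5060)
  = 0.0008 + 0.0046 + 0.0252 + 0.1226 + 0.3012 = 0.4544
G = 1 − 0.4544 = 0.5456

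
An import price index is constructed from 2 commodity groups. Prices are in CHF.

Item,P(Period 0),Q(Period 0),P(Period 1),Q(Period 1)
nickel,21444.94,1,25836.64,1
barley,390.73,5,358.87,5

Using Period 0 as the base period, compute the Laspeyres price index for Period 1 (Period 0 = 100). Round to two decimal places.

Laspeyres price index uses base-period quantities as weights.
ΣP(Period 1)·Q(Period 0) = 25836.64×1 + 358.87×5 = 25836.64 + 1794.35 = 27630.99
ΣP(Period 0)·Q(Period 0) = 21444.94×1 + 390.73×5 = 21444.94 + 1953.65 = 23398.59
Index = 27630.99 / 23398.59 × 100 = 118.0883

118.09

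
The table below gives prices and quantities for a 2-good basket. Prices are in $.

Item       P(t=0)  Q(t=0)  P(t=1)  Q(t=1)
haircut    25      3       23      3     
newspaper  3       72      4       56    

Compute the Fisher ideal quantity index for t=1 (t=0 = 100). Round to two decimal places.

Laspeyres component (base-period weights):
ΣP(t=0)Q(t=1) = 25×3 + 3×56 = 75 + 168 = 243
ΣP(t=0)Q(t=0) = 25×3 + 3×72 = 75 + 216 = 291
L = 243 / 291 × 100 = 83.5052
Paasche component (current-period weights):
ΣP(t=1)Q(t=1) = 23×3 + 4×56 = 69 + 224 = 293
ΣP(t=1)Q(t=0) = 23×3 + 4×72 = 69 + 288 = 357
P = 293 / 357 × 100 = 82.0728
Fisher = √(L × P) = √(83.5052 × 82.0728) = 82.7859

82.79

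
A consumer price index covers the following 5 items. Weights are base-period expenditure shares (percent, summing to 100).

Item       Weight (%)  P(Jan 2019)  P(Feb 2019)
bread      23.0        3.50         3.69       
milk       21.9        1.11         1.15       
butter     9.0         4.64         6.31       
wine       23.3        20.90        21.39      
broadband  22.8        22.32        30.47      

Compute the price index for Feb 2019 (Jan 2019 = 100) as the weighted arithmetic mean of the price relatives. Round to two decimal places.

bread: 23.0 × (3.69/3.50) = 23.0 × 1.054286 = 24.2486
milk: 21.9 × (1.15/1.11) = 21.9 × 1.036036 = 22.6892
butter: 9.0 × (6.31/4.64) = 9.0 × 1.359914 = 12.2392
wine: 23.3 × (21.39/20.90) = 23.3 × 1.023445 = 23.8463
broadband: 22.8 × (30.47/22.32) = 22.8 × 1.365143 = 31.1253
Index = Σ wᵢ·(p₁ᵢ/p₀ᵢ) = 24.2486 + 22.6892 + 12.2392 + 23.8463 + 31.1253 = 114.1485

114.15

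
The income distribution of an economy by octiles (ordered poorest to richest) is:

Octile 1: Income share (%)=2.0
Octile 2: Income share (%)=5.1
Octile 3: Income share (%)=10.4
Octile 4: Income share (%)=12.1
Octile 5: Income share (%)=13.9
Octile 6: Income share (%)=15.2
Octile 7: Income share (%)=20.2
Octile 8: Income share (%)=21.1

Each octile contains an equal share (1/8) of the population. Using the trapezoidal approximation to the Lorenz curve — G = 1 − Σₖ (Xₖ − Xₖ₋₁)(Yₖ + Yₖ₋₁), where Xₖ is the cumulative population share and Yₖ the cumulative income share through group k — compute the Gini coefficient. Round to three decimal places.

0.282

Cumulative income shares Yₖ: 0.0200, 0.0710, 0.1750, 0.2960, 0.4350, 0.5870, 0.7890, 1.0000
Σ (Xₖ−Xₖ₋₁)(Yₖ+Yₖ₋₁) = (1/8)(0.0200+0.0000) + (1/8)(0.0710+0.0200) + (1/8)(0.1750+0.0710) + (1/8)(0.2960+0.1750) + (1/8)(0.4350+0.2960) + (1/8)(0.5870+0.4350) + (1/8)(0.7890+0.5870) + (1/8)(1.0000+0.7890)
  = 0.0025 + 0.0114 + 0.0307 + 0.0589 + 0.0914 + 0.1278 + 0.1720 + 0.2236 = 0.7182
G = 1 − 0.7182 = 0.2818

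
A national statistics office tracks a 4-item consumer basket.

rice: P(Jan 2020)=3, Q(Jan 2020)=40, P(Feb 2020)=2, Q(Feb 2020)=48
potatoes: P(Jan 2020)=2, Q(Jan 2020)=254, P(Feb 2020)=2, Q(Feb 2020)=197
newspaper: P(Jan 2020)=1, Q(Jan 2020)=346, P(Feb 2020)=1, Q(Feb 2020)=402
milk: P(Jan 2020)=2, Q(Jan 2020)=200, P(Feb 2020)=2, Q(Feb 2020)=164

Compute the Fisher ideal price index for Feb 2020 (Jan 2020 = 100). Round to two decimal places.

96.65

Laspeyres component (base-period weights):
ΣP(Feb 2020)Q(Jan 2020) = 2×40 + 2×254 + 1×346 + 2×200 = 80 + 508 + 346 + 400 = 1334
ΣP(Jan 2020)Q(Jan 2020) = 3×40 + 2×254 + 1×346 + 2×200 = 120 + 508 + 346 + 400 = 1374
L = 1334 / 1374 × 100 = 97.0888
Paasche component (current-period weights):
ΣP(Feb 2020)Q(Feb 2020) = 2×48 + 2×197 + 1×402 + 2×164 = 96 + 394 + 402 + 328 = 1220
ΣP(Jan 2020)Q(Feb 2020) = 3×48 + 2×197 + 1×402 + 2×164 = 144 + 394 + 402 + 328 = 1268
P = 1220 / 1268 × 100 = 96.2145
Fisher = √(L × P) = √(97.0888 × 96.2145) = 96.6507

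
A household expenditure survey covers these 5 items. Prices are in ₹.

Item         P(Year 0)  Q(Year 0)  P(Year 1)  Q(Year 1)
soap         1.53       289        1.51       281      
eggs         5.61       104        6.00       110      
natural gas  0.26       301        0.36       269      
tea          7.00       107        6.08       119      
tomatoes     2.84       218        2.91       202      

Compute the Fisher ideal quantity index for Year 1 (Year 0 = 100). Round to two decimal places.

Laspeyres component (base-period weights):
ΣP(Year 0)Q(Year 1) = 1.53×281 + 5.61×110 + 0.26×269 + 7.00×119 + 2.84×202 = 429.93 + 617.1 + 69.94 + 833 + 573.68 = 2523.65
ΣP(Year 0)Q(Year 0) = 1.53×289 + 5.61×104 + 0.26×301 + 7.00×107 + 2.84×218 = 442.17 + 583.44 + 78.26 + 749 + 619.12 = 2471.99
L = 2523.65 / 2471.99 × 100 = 102.0898
Paasche component (current-period weights):
ΣP(Year 1)Q(Year 1) = 1.51×281 + 6.00×110 + 0.36×269 + 6.08×119 + 2.91×202 = 424.31 + 660 + 96.84 + 723.52 + 587.82 = 2492.49
ΣP(Year 1)Q(Year 0) = 1.51×289 + 6.00×104 + 0.36×301 + 6.08×107 + 2.91×218 = 436.39 + 624 + 108.36 + 650.56 + 634.38 = 2453.69
P = 2492.49 / 2453.69 × 100 = 101.5813
Fisher = √(L × P) = √(102.0898 × 101.5813) = 101.8352

101.84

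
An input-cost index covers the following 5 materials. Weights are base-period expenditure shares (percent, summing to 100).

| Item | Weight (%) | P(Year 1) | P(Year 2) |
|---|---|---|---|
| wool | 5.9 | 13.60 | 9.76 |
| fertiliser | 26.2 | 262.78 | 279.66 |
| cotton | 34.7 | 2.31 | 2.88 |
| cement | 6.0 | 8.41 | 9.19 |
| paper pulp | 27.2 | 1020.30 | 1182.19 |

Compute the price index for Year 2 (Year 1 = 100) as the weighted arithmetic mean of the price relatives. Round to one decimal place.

113.5

wool: 5.9 × (9.76/13.60) = 5.9 × 0.717647 = 4.2341
fertiliser: 26.2 × (279.66/262.78) = 26.2 × 1.064236 = 27.8830
cotton: 34.7 × (2.88/2.31) = 34.7 × 1.246753 = 43.2623
cement: 6.0 × (9.19/8.41) = 6.0 × 1.092747 = 6.5565
paper pulp: 27.2 × (1182.19/1020.30) = 27.2 × 1.158669 = 31.5158
Index = Σ wᵢ·(p₁ᵢ/p₀ᵢ) = 4.2341 + 27.8830 + 43.2623 + 6.5565 + 31.5158 = 113.4517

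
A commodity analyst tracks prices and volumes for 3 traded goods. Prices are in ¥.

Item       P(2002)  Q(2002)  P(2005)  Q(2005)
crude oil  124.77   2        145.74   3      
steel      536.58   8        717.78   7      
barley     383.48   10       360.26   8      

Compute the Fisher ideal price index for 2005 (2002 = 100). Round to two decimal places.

Laspeyres component (base-period weights):
ΣP(2005)Q(2002) = 145.74×2 + 717.78×8 + 360.26×10 = 291.48 + 5742.24 + 3602.6 = 9636.32
ΣP(2002)Q(2002) = 124.77×2 + 536.58×8 + 383.48×10 = 249.54 + 4292.64 + 3834.8 = 8376.98
L = 9636.32 / 8376.98 × 100 = 115.0333
Paasche component (current-period weights):
ΣP(2005)Q(2005) = 145.74×3 + 717.78×7 + 360.26×8 = 437.22 + 5024.46 + 2882.08 = 8343.76
ΣP(2002)Q(2005) = 124.77×3 + 536.58×7 + 383.48×8 = 374.31 + 3756.06 + 3067.84 = 7198.21
P = 8343.76 / 7198.21 × 100 = 115.9144
Fisher = √(L × P) = √(115.0333 × 115.9144) = 115.4730

115.47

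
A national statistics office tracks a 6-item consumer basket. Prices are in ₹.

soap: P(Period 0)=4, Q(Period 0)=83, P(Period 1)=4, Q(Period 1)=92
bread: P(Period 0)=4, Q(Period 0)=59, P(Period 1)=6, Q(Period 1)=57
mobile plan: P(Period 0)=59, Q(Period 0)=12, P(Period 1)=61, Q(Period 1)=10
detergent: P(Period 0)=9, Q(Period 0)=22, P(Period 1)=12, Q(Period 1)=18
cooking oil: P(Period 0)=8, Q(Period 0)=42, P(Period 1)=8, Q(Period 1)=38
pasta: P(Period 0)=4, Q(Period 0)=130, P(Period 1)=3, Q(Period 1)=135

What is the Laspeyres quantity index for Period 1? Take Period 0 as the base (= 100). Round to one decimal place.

94.1

Laspeyres quantity index uses base-period prices as weights.
ΣP(Period 0)·Q(Period 1) = 4×92 + 4×57 + 59×10 + 9×18 + 8×38 + 4×135 = 368 + 228 + 590 + 162 + 304 + 540 = 2192
ΣP(Period 0)·Q(Period 0) = 4×83 + 4×59 + 59×12 + 9×22 + 8×42 + 4×130 = 332 + 236 + 708 + 198 + 336 + 520 = 2330
Index = 2192 / 2330 × 100 = 94.0773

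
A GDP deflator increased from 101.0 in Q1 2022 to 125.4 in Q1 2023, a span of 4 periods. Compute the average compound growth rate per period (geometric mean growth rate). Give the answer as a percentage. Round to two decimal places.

Growth factor = (125.4/101.0)^(1/4) = (1.241584)^(1/4) = 1.055587
Growth rate = 1.055587 − 1 = 0.055587 = 5.5587%

5.56%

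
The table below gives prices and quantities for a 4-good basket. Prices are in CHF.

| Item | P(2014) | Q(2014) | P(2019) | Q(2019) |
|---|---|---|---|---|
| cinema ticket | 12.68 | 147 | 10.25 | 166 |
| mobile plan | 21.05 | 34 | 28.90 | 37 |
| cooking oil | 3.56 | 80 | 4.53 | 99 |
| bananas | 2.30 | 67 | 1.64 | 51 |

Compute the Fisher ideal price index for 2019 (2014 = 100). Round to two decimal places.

Laspeyres component (base-period weights):
ΣP(2019)Q(2014) = 10.25×147 + 28.90×34 + 4.53×80 + 1.64×67 = 1506.75 + 982.6 + 362.4 + 109.88 = 2961.63
ΣP(2014)Q(2014) = 12.68×147 + 21.05×34 + 3.56×80 + 2.30×67 = 1863.96 + 715.7 + 284.8 + 154.1 = 3018.56
L = 2961.63 / 3018.56 × 100 = 98.1140
Paasche component (current-period weights):
ΣP(2019)Q(2019) = 10.25×166 + 28.90×37 + 4.53×99 + 1.64×51 = 1701.5 + 1069.3 + 448.47 + 83.64 = 3302.91
ΣP(2014)Q(2019) = 12.68×166 + 21.05×37 + 3.56×99 + 2.30×51 = 2104.88 + 778.85 + 352.44 + 117.3 = 3353.47
P = 3302.91 / 3353.47 × 100 = 98.4923
Fisher = √(L × P) = √(98.1140 × 98.4923) = 98.3030

98.30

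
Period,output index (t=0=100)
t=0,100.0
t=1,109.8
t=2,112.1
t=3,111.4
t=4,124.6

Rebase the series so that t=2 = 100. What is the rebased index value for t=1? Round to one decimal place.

Rebased(t=1) = 109.8 / 112.1 × 100 = 97.9483

97.9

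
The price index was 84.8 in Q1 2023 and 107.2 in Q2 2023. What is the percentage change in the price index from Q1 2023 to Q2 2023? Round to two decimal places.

26.42%

Change = (107.2 − 84.8) / 84.8 × 100
       = 22.4 / 84.8 × 100 = 26.4151%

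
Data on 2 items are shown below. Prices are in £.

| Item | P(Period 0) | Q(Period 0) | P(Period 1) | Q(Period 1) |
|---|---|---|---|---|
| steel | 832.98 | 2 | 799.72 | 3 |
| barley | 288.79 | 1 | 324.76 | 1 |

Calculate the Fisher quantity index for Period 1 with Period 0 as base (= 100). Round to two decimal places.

Laspeyres component (base-period weights):
ΣP(Period 0)Q(Period 1) = 832.98×3 + 288.79×1 = 2498.94 + 288.79 = 2787.73
ΣP(Period 0)Q(Period 0) = 832.98×2 + 288.79×1 = 1665.96 + 288.79 = 1954.75
L = 2787.73 / 1954.75 × 100 = 142.6131
Paasche component (current-period weights):
ΣP(Period 1)Q(Period 1) = 799.72×3 + 324.76×1 = 2399.16 + 324.76 = 2723.92
ΣP(Period 1)Q(Period 0) = 799.72×2 + 324.76×1 = 1599.44 + 324.76 = 1924.2
P = 2723.92 / 1924.2 × 100 = 141.5612
Fisher = √(L × P) = √(142.6131 × 141.5612) = 142.0862

142.09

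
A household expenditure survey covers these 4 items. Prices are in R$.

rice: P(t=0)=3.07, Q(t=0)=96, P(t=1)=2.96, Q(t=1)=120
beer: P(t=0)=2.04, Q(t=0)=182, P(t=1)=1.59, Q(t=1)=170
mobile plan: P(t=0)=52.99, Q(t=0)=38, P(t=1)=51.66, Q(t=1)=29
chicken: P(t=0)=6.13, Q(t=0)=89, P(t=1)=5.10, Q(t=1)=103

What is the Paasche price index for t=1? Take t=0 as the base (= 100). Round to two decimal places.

Paasche price index uses current-period quantities as weights.
ΣP(t=1)·Q(t=1) = 2.96×120 + 1.59×170 + 51.66×29 + 5.10×103 = 355.2 + 270.3 + 1498.14 + 525.3 = 2648.94
ΣP(t=0)·Q(t=1) = 3.07×120 + 2.04×170 + 52.99×29 + 6.13×103 = 368.4 + 346.8 + 1536.71 + 631.39 = 2883.3
Index = 2648.94 / 2883.3 × 100 = 91.8718

91.87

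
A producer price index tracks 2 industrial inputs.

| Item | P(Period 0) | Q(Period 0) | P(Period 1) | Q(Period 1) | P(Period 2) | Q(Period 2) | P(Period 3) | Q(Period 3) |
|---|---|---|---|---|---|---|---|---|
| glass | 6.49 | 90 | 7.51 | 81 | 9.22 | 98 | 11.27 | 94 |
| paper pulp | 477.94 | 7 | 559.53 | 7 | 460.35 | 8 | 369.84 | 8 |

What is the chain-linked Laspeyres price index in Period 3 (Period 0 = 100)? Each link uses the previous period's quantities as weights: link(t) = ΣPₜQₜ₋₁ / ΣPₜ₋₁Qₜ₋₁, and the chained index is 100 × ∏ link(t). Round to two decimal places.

90.82

Link Period 0→Period 1:
ΣP(Period 1)Q(Period 0) = 7.51×90 + 559.53×7 = 675.9 + 3916.71 = 4592.61
ΣP(Period 0)Q(Period 0) = 6.49×90 + 477.94×7 = 584.1 + 3345.58 = 3929.68
link = 4592.61/3929.68 = 1.168698
Link Period 1→Period 2:
ΣP(Period 2)Q(Period 1) = 9.22×81 + 460.35×7 = 746.82 + 3222.45 = 3969.27
ΣP(Period 1)Q(Period 1) = 7.51×81 + 559.53×7 = 608.31 + 3916.71 = 4525.02
link = 3969.27/4525.02 = 0.877183
Link Period 2→Period 3:
ΣP(Period 3)Q(Period 2) = 11.27×98 + 369.84×8 = 1104.46 + 2958.72 = 4063.18
ΣP(Period 2)Q(Period 2) = 9.22×98 + 460.35×8 = 903.56 + 3682.8 = 4586.36
link = 4063.18/4586.36 = 0.885927
Chained index = 100 × 1.168698 × 0.877183 × 0.885927 = 90.8219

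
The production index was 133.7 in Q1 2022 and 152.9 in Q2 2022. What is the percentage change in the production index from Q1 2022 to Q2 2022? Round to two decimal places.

Change = (152.9 − 133.7) / 133.7 × 100
       = 19.2 / 133.7 × 100 = 14.3605%

14.36%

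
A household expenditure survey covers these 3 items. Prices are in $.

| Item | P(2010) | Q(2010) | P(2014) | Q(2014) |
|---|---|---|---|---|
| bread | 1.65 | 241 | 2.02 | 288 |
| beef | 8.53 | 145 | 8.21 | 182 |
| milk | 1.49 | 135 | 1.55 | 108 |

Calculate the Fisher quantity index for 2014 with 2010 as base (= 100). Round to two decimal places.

119.07

Laspeyres component (base-period weights):
ΣP(2010)Q(2014) = 1.65×288 + 8.53×182 + 1.49×108 = 475.2 + 1552.46 + 160.92 = 2188.58
ΣP(2010)Q(2010) = 1.65×241 + 8.53×145 + 1.49×135 = 397.65 + 1236.85 + 201.15 = 1835.65
L = 2188.58 / 1835.65 × 100 = 119.2264
Paasche component (current-period weights):
ΣP(2014)Q(2014) = 2.02×288 + 8.21×182 + 1.55×108 = 581.76 + 1494.22 + 167.4 = 2243.38
ΣP(2014)Q(2010) = 2.02×241 + 8.21×145 + 1.55×135 = 486.82 + 1190.45 + 209.25 = 1886.52
P = 2243.38 / 1886.52 × 100 = 118.9163
Fisher = √(L × P) = √(119.2264 × 118.9163) = 119.0713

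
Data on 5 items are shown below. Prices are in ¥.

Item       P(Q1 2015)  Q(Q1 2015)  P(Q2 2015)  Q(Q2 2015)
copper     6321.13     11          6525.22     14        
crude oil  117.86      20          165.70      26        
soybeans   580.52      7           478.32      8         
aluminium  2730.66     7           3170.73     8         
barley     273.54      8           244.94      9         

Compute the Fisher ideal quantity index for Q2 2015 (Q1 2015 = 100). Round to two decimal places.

Laspeyres component (base-period weights):
ΣP(Q1 2015)Q(Q2 2015) = 6321.13×14 + 117.86×26 + 580.52×8 + 2730.66×8 + 273.54×9 = 88495.82 + 3064.36 + 4644.16 + 21845.28 + 2461.86 = 120511.48
ΣP(Q1 2015)Q(Q1 2015) = 6321.13×11 + 117.86×20 + 580.52×7 + 2730.66×7 + 273.54×8 = 69532.43 + 2357.2 + 4063.64 + 19114.62 + 2188.32 = 97256.21
L = 120511.48 / 97256.21 × 100 = 123.9113
Paasche component (current-period weights):
ΣP(Q2 2015)Q(Q2 2015) = 6525.22×14 + 165.70×26 + 478.32×8 + 3170.73×8 + 244.94×9 = 91353.08 + 4308.2 + 3826.56 + 25365.84 + 2204.46 = 127058.14
ΣP(Q2 2015)Q(Q1 2015) = 6525.22×11 + 165.70×20 + 478.32×7 + 3170.73×7 + 244.94×8 = 71777.42 + 3314 + 3348.24 + 22195.11 + 1959.52 = 102594.29
P = 127058.14 / 102594.29 × 100 = 123.8452
Fisher = √(L × P) = √(123.9113 × 123.8452) = 123.8783

123.88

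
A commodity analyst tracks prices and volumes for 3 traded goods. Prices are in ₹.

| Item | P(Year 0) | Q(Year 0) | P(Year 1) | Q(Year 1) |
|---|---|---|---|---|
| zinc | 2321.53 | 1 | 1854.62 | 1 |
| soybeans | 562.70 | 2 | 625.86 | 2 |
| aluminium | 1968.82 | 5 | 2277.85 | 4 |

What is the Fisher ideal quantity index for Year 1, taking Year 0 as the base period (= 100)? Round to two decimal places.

84.74

Laspeyres component (base-period weights):
ΣP(Year 0)Q(Year 1) = 2321.53×1 + 562.70×2 + 1968.82×4 = 2321.53 + 1125.4 + 7875.28 = 11322.21
ΣP(Year 0)Q(Year 0) = 2321.53×1 + 562.70×2 + 1968.82×5 = 2321.53 + 1125.4 + 9844.1 = 13291.03
L = 11322.21 / 13291.03 × 100 = 85.1869
Paasche component (current-period weights):
ΣP(Year 1)Q(Year 1) = 1854.62×1 + 625.86×2 + 2277.85×4 = 1854.62 + 1251.72 + 9111.4 = 12217.74
ΣP(Year 1)Q(Year 0) = 1854.62×1 + 625.86×2 + 2277.85×5 = 1854.62 + 1251.72 + 11389.25 = 14495.59
P = 12217.74 / 14495.59 × 100 = 84.2859
Fisher = √(L × P) = √(85.1869 × 84.2859) = 84.7352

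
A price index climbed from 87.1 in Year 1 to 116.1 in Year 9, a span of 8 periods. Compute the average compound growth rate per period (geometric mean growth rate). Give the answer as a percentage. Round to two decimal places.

3.66%

Growth factor = (116.1/87.1)^(1/8) = (1.332951)^(1/8) = 1.036577
Growth rate = 1.036577 − 1 = 0.036577 = 3.6577%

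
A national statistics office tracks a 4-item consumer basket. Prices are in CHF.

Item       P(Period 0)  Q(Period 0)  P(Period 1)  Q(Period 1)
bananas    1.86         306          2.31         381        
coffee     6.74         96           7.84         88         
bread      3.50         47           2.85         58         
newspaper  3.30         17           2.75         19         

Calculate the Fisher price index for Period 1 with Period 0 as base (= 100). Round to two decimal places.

Laspeyres component (base-period weights):
ΣP(Period 1)Q(Period 0) = 2.31×306 + 7.84×96 + 2.85×47 + 2.75×17 = 706.86 + 752.64 + 133.95 + 46.75 = 1640.2
ΣP(Period 0)Q(Period 0) = 1.86×306 + 6.74×96 + 3.50×47 + 3.30×17 = 569.16 + 647.04 + 164.5 + 56.1 = 1436.8
L = 1640.2 / 1436.8 × 100 = 114.1565
Paasche component (current-period weights):
ΣP(Period 1)Q(Period 1) = 2.31×381 + 7.84×88 + 2.85×58 + 2.75×19 = 880.11 + 689.92 + 165.3 + 52.25 = 1787.58
ΣP(Period 0)Q(Period 1) = 1.86×381 + 6.74×88 + 3.50×58 + 3.30×19 = 708.66 + 593.12 + 203 + 62.7 = 1567.48
P = 1787.58 / 1567.48 × 100 = 114.0416
Fisher = √(L × P) = √(114.1565 × 114.0416) = 114.0990

114.10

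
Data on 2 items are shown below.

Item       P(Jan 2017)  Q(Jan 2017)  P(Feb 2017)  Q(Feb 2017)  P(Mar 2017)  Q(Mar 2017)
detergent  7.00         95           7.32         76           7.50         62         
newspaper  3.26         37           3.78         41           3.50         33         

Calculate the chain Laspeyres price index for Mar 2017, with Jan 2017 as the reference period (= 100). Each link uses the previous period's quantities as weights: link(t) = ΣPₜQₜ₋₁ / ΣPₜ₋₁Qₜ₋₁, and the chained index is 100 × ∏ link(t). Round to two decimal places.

106.65

Link Jan 2017→Feb 2017:
ΣP(Feb 2017)Q(Jan 2017) = 7.32×95 + 3.78×37 = 695.4 + 139.86 = 835.26
ΣP(Jan 2017)Q(Jan 2017) = 7.00×95 + 3.26×37 = 665 + 120.62 = 785.62
link = 835.26/785.62 = 1.063186
Link Feb 2017→Mar 2017:
ΣP(Mar 2017)Q(Feb 2017) = 7.50×76 + 3.50×41 = 570 + 143.5 = 713.5
ΣP(Feb 2017)Q(Feb 2017) = 7.32×76 + 3.78×41 = 556.32 + 154.98 = 711.3
link = 713.5/711.3 = 1.003093
Chained index = 100 × 1.063186 × 1.003093 = 106.6474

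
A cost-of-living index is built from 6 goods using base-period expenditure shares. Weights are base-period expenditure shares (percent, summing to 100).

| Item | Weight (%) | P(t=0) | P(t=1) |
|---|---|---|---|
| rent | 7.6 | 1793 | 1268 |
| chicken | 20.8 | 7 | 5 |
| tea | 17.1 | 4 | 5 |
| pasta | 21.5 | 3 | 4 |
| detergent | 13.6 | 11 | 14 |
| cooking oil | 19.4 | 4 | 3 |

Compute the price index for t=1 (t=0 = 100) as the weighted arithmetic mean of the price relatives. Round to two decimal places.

102.13

rent: 7.6 × (1268/1793) = 7.6 × 0.707195 = 5.3747
chicken: 20.8 × (5/7) = 20.8 × 0.714286 = 14.8571
tea: 17.1 × (5/4) = 17.1 × 1.250000 = 21.3750
pasta: 21.5 × (4/3) = 21.5 × 1.333333 = 28.6667
detergent: 13.6 × (14/11) = 13.6 × 1.272727 = 17.3091
cooking oil: 19.4 × (3/4) = 19.4 × 0.750000 = 14.5500
Index = Σ wᵢ·(p₁ᵢ/p₀ᵢ) = 5.3747 + 14.8571 + 21.3750 + 28.6667 + 17.3091 + 14.5500 = 102.1326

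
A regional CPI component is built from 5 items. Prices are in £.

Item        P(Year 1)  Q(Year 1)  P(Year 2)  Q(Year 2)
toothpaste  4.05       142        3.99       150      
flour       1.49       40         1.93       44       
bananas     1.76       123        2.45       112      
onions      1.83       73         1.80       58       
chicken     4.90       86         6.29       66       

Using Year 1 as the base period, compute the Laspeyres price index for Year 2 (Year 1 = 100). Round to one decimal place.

115.0

Laspeyres price index uses base-period quantities as weights.
ΣP(Year 2)·Q(Year 1) = 3.99×142 + 1.93×40 + 2.45×123 + 1.80×73 + 6.29×86 = 566.58 + 77.2 + 301.35 + 131.4 + 540.94 = 1617.47
ΣP(Year 1)·Q(Year 1) = 4.05×142 + 1.49×40 + 1.76×123 + 1.83×73 + 4.90×86 = 575.1 + 59.6 + 216.48 + 133.59 + 421.4 = 1406.17
Index = 1617.47 / 1406.17 × 100 = 115.0266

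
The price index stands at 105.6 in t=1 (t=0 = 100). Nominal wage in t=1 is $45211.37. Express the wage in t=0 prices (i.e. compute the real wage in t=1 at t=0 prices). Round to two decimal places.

42813.80

Real = Nominal ÷ (Index/100) = 45211.37 ÷ (105.6/100)
     = 45211.37 ÷ 1.056 = 42813.7973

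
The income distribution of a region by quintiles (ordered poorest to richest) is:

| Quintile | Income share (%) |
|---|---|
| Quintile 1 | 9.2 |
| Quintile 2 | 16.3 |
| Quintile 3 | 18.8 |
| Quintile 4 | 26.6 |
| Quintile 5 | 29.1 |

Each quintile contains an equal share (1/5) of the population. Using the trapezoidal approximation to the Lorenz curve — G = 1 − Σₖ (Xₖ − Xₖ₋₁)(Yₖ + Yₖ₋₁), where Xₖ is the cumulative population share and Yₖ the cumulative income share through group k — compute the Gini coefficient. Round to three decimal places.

0.200

Cumulative income shares Yₖ: 0.0920, 0.2550, 0.4430, 0.7090, 1.0000
Σ (Xₖ−Xₖ₋₁)(Yₖ+Yₖ₋₁) = (1/5)(0.0920+0.0000) + (1/5)(0.2550+0.0920) + (1/5)(0.4430+0.2550) + (1/5)(0.7090+0.4430) + (1/5)(1.0000+0.7090)
  = 0.0184 + 0.0694 + 0.1396 + 0.2304 + 0.3418 = 0.7996
G = 1 − 0.7996 = 0.2004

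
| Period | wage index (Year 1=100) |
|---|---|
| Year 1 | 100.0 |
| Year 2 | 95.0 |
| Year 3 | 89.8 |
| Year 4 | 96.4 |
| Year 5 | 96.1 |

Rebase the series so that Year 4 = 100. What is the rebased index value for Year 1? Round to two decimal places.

Rebased(Year 1) = 100.0 / 96.4 × 100 = 103.7344

103.73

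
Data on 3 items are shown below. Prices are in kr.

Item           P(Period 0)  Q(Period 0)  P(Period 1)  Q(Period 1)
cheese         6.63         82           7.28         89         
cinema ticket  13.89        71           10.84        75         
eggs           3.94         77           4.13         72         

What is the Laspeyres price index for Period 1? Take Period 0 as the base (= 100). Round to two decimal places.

Laspeyres price index uses base-period quantities as weights.
ΣP(Period 1)·Q(Period 0) = 7.28×82 + 10.84×71 + 4.13×77 = 596.96 + 769.64 + 318.01 = 1684.61
ΣP(Period 0)·Q(Period 0) = 6.63×82 + 13.89×71 + 3.94×77 = 543.66 + 986.19 + 303.38 = 1833.23
Index = 1684.61 / 1833.23 × 100 = 91.8930

91.89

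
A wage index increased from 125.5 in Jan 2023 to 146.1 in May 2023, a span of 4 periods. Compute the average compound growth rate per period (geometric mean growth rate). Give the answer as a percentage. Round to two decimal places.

Growth factor = (146.1/125.5)^(1/4) = (1.164143)^(1/4) = 1.038727
Growth rate = 1.038727 − 1 = 0.038727 = 3.8727%

3.87%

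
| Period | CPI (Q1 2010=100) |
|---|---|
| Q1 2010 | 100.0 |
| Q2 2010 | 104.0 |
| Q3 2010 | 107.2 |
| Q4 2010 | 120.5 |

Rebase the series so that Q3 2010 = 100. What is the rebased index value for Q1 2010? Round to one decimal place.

93.3

Rebased(Q1 2010) = 100.0 / 107.2 × 100 = 93.2836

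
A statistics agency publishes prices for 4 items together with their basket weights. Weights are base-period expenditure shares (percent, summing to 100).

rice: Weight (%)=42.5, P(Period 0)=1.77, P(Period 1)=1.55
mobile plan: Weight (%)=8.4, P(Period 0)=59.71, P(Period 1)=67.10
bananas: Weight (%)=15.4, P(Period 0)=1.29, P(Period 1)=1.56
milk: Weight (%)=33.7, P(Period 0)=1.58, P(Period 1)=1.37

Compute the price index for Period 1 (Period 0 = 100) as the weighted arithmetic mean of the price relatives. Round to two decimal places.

rice: 42.5 × (1.55/1.77) = 42.5 × 0.875706 = 37.2175
mobile plan: 8.4 × (67.10/59.71) = 8.4 × 1.123765 = 9.4396
bananas: 15.4 × (1.56/1.29) = 15.4 × 1.209302 = 18.6233
milk: 33.7 × (1.37/1.58) = 33.7 × 0.867089 = 29.2209
Index = Σ wᵢ·(p₁ᵢ/p₀ᵢ) = 37.2175 + 9.4396 + 18.6233 + 29.2209 = 94.5013

94.50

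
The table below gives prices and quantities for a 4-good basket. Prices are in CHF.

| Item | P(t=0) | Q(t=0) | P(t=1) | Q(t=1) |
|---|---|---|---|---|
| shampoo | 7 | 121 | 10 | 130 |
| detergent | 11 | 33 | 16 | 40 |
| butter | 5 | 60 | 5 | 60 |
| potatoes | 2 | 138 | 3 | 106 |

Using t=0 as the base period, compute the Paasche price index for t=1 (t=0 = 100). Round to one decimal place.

137.4

Paasche price index uses current-period quantities as weights.
ΣP(t=1)·Q(t=1) = 10×130 + 16×40 + 5×60 + 3×106 = 1300 + 640 + 300 + 318 = 2558
ΣP(t=0)·Q(t=1) = 7×130 + 11×40 + 5×60 + 2×106 = 910 + 440 + 300 + 212 = 1862
Index = 2558 / 1862 × 100 = 137.3792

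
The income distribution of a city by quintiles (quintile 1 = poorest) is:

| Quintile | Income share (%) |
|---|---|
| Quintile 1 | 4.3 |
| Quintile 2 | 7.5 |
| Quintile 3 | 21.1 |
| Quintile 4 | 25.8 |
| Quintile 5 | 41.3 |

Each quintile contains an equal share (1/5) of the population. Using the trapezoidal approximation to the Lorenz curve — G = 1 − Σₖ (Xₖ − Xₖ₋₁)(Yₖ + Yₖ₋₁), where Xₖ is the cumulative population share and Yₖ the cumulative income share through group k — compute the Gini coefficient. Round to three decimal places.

Cumulative income shares Yₖ: 0.0430, 0.1180, 0.3290, 0.5870, 1.0000
Σ (Xₖ−Xₖ₋₁)(Yₖ+Yₖ₋₁) = (1/5)(0.0430+0.0000) + (1/5)(0.1180+0.0430) + (1/5)(0.3290+0.1180) + (1/5)(0.5870+0.3290) + (1/5)(1.0000+0.5870)
  = 0.0086 + 0.0322 + 0.0894 + 0.1832 + 0.3174 = 0.6308
G = 1 − 0.6308 = 0.3692

0.369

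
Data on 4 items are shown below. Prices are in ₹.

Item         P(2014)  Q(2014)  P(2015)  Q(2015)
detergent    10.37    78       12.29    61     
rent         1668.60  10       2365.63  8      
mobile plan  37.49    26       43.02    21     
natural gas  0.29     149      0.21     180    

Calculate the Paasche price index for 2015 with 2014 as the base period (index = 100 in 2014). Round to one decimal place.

Paasche price index uses current-period quantities as weights.
ΣP(2015)·Q(2015) = 12.29×61 + 2365.63×8 + 43.02×21 + 0.21×180 = 749.69 + 18925.04 + 903.42 + 37.8 = 20615.95
ΣP(2014)·Q(2015) = 10.37×61 + 1668.60×8 + 37.49×21 + 0.29×180 = 632.57 + 13348.8 + 787.29 + 52.2 = 14820.86
Index = 20615.95 / 14820.86 × 100 = 139.1009

139.1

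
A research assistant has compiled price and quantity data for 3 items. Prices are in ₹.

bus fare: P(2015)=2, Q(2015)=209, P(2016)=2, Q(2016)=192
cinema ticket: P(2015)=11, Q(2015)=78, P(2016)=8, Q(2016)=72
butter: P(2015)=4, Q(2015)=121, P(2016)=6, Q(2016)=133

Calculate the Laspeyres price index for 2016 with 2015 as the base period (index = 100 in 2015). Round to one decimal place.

100.5

Laspeyres price index uses base-period quantities as weights.
ΣP(2016)·Q(2015) = 2×209 + 8×78 + 6×121 = 418 + 624 + 726 = 1768
ΣP(2015)·Q(2015) = 2×209 + 11×78 + 4×121 = 418 + 858 + 484 = 1760
Index = 1768 / 1760 × 100 = 100.4545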